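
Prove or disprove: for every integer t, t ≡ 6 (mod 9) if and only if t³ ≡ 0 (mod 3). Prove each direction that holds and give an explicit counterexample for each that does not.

(←) This fails: take t = 0. Then 0³ = 0 ≡ 0 (mod 3), yet 0 ≡ 0 (mod 9), not 6.

(→) Suppose t ≡ 6 (mod 9). Then t³ ≡ 6³ = 216 (mod 9), and since 3 ∣ 9, also t³ ≡ 0 (mod 3).

Only the forward direction holds.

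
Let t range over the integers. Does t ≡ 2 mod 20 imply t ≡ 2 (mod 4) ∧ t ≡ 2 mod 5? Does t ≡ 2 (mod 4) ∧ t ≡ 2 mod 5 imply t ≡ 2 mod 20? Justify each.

(→) Suppose t ≡ 2 (mod 20); write t = 20j + 2. Since 4 ∣ 20, reducing mod 4 gives t ≡ 2 (mod 4); since 5 ∣ 20, reducing mod 5 gives t ≡ 2 (mod 5).

(←) Conversely, if t ≡ 2 (mod 4) and t ≡ 2 (mod 5), then by the Chinese remainder theorem t ≡ 2 (mod 20). This is exactly t ≡ 2 (mod 20).

Equivalent; both directions hold.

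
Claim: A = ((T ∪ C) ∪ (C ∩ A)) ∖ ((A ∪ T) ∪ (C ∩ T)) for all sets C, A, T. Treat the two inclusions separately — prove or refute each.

(⟹) This inclusion fails. Take C = ∅, A = {1}, T = ∅; then 1 ∈ A but 1 ∉ ((T ∪ C) ∪ (C ∩ A)) ∖ ((A ∪ T) ∪ (C ∩ T)).

(⟸) This inclusion fails. Take C = {1}, A = ∅, T = ∅; then 1 ∈ ((T ∪ C) ∪ (C ∩ A)) ∖ ((A ∪ T) ∪ (C ∩ T)) but 1 ∉ A.

(⊆) fails and (⊇) fails.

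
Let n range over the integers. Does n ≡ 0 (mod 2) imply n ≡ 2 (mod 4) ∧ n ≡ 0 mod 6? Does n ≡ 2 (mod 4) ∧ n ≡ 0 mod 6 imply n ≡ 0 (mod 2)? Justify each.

(⟹) This fails: n = 0 gives 0 ≡ 0 (mod 2) but 0 ≡ 0 (mod 4), so the conjunction on the right does not hold.

(⟸) Conversely, if n ≡ 2 (mod 4) and n ≡ 0 (mod 6), then by the Chinese remainder theorem n ≡ 6 (mod 12). Since 6 ≡ 0 (mod 2) and 2 ∣ 12, we get n ≡ 0 (mod 2).

Only the converse holds.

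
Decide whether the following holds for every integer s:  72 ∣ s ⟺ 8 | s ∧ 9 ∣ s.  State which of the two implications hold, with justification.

Both implications hold.

[⇒] If 72 ∣ s, write s = 72q. Since 72 = 9·8, s = 8·(9q), so 8 ∣ s; and since 72 = 8·9, s = 9·(8q), so 9 ∣ s.

[⇐] Suppose 8 ∣ s and 9 ∣ s. Any common multiple of 8 and 9 is a multiple of their lcm; here gcd(8, 9) = 1, so lcm(8, 9) = 8·9 = 72, so 72 ∣ s.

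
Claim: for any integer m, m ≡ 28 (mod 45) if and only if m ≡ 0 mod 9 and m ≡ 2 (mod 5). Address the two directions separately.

Neither direction holds.

[⇒] This fails: m = 28 gives 28 ≡ 28 (mod 45) but 28 ≡ 1 (mod 9), so the conjunction on the right does not hold.

[⇐] This fails: m = 27 satisfies both congruences on the right (27 ≡ 0 mod 9 and 27 ≡ 2 mod 5) yet 27 ≡ 27 (mod 45), not 28.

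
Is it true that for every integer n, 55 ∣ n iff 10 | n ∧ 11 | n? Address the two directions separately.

Only the converse holds.

(⇐) Suppose 10 ∣ n and 11 ∣ n. Any common multiple of 10 and 11 is a multiple of their lcm; here gcd(10, 11) = 1, so lcm(10, 11) = 10·11 = 110, so 110 ∣ n. Since 55 ∣ 110, it follows that 55 ∣ n.

(⇒) This fails: take n = 55. Certainly 55 ∣ 55, but 10 ∤ 55.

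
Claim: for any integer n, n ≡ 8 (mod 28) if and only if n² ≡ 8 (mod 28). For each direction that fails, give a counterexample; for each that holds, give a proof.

(⟹) Suppose n ≡ 8 (mod 28). Write n = 28j + 8. Then (28j + 8)² = 784j² + 448j + 64 = 28(28j² + 16j + 2) + 8, so n² ≡ 8 (mod 28).

(⟸) This fails: take n = 6. Then 6² = 36 ≡ 8 (mod 28), yet 6 ≡ 6 (mod 28), not 8.

Only the forward direction holds.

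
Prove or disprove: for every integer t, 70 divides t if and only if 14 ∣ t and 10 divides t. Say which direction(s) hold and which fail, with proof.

The biconditional holds.

(←) Suppose 14 ∣ t and 10 ∣ t. Any common multiple of 14 and 10 is a multiple of their lcm; here lcm(14, 10) = 14·10/gcd(14, 10) = 140/2 = 70, so 70 ∣ t.

(→) If 70 ∣ t, write t = 70q. Since 70 = 5·14, t = 14·(5q), so 14 ∣ t; and since 70 = 7·10, t = 10·(7q), so 10 ∣ t.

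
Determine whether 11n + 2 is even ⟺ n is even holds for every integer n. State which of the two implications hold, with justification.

Both implications hold.

Forward direction. Suppose 11n + 2 is even. Since 11 is odd, 11n and n have the same parity, so 11n + 2 ≡ n + 2 (mod 2). As 2 is even, 11n + 2 is even exactly when n is even. Thus n is even.

Converse. Suppose n is even; write n = 2j. Then 11n + 2 = 11·(2j) + 2 = 2·11j + 2, which is even.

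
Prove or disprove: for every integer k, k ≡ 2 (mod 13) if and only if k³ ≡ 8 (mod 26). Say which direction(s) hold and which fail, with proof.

Neither implication holds.

[⇒] This fails: take k = 15. Then 15 ≡ 2 (mod 13), but 15³ = 3375 ≡ 21 (mod 26), not 8.

[⇐] This fails: take k = 6. Then 6³ = 216 ≡ 8 (mod 26), yet 6 ≡ 6 (mod 13), not 2.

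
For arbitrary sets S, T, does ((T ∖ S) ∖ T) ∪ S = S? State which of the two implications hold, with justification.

(⟹) Let x ∈ ((T ∖ S) ∖ T) ∪ S. Then either x ∈ S and x ∉ T; or x ∈ S ∩ T. In each case x ∈ S, so ((T ∖ S) ∖ T) ∪ S ⊆ S.

(⟸) Let x ∈ S. Then either x ∈ S and x ∉ T; or x ∈ S ∩ T. In each case x ∈ ((T ∖ S) ∖ T) ∪ S, so S ⊆ ((T ∖ S) ∖ T) ∪ S.

Both inclusions hold; the sets are equal.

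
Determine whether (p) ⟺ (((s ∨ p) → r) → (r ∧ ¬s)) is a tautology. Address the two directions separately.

(⇒) fails and (⇐) fails.

(⟹) This fails. Under r = T, s = T, p = T, the left side is true but the right side is false.

(⟸) This fails. Under r = T, s = F, p = F, the left side is false but the right side is true.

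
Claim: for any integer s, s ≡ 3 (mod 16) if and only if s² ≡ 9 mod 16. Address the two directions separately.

[⇐] This fails: take s = 5. Then 5² = 25 ≡ 9 (mod 16), yet 5 ≡ 5 (mod 16), not 3.

[⇒] Suppose s ≡ 3 (mod 16). Write s = 16j + 3. Then (16j + 3)² = 256j² + 96j + 9 = 16(16j² + 6j) + 9, so s² ≡ 9 (mod 16).

(⇒) holds; (⇐) fails.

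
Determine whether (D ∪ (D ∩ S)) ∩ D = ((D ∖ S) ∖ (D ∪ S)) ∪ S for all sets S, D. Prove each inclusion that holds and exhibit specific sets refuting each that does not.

(⟹) This inclusion fails. Take S = ∅, D = {1}; then 1 ∈ (D ∪ (D ∩ S)) ∩ D but 1 ∉ ((D ∖ S) ∖ (D ∪ S)) ∪ S.

(⟸) This inclusion fails. Take S = {1}, D = ∅; then 1 ∈ ((D ∖ S) ∖ (D ∪ S)) ∪ S but 1 ∉ (D ∪ (D ∩ S)) ∩ D.

(⊆) fails and (⊇) fails.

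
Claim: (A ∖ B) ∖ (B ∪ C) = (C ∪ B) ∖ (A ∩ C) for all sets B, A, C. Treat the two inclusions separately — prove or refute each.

(⊆) fails and (⊇) fails.

(⟹) This inclusion fails. Take B = ∅, A = {1}, C = ∅; then 1 ∈ (A ∖ B) ∖ (B ∪ C) but 1 ∉ (C ∪ B) ∖ (A ∩ C).

(⟸) This inclusion fails. Take B = {1}, A = ∅, C = ∅; then 1 ∈ (C ∪ B) ∖ (A ∩ C) but 1 ∉ (A ∖ B) ∖ (B ∪ C).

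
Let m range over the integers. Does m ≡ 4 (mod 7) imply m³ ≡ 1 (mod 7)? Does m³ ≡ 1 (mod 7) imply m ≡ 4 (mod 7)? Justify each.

(⇒) Suppose m ≡ 4 (mod 7). Write m = 7j + 4. Then (7j + 4)³ = 343j³ + 588j² + 336j + 64 = 7(49j³ + 84j² + 48j + 9) + 1, so m³ ≡ 1 (mod 7).

(⇐) This fails: take m = 1. Then 1³ = 1 ≡ 1 (mod 7), yet 1 ≡ 1 (mod 7), not 4.

Only the forward direction holds.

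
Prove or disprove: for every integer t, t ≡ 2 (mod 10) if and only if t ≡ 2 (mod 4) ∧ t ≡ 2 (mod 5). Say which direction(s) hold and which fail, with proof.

(⟹) This fails: t = 12 gives 12 ≡ 2 (mod 10) but 12 ≡ 0 (mod 4), so the conjunction on the right does not hold.

(⟸) Conversely, if t ≡ 2 (mod 4) and t ≡ 2 (mod 5), then by the Chinese remainder theorem t ≡ 2 (mod 20). Since 2 ≡ 2 (mod 10) and 10 ∣ 20, we get t ≡ 2 (mod 10).

Not equivalent: only (⇐) holds.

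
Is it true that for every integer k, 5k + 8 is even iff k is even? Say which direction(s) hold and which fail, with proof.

[⇒] Suppose 5k + 8 is even. Since 5 is odd, 5k and k have the same parity, so 5k + 8 ≡ k + 8 (mod 2). As 8 is even, 5k + 8 is even exactly when k is even. Thus k is even.

[⇐] Conversely, suppose k is even; write k = 2j. Then 5k + 8 = 5·(2j) + 8 = 2·5j + 8, which is even.

Both directions hold; the statement is true.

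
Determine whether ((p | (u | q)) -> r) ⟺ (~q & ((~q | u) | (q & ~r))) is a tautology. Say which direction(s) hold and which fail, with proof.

(⇒) This fails. Under p = F, r = T, u = F, q = T, the left side is true but the right side is false.

(⇐) This fails. Under p = T, r = F, u = F, q = F, the left side is false but the right side is true.

Neither implication holds.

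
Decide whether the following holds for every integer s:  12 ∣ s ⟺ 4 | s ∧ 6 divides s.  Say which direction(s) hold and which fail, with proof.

Forward direction. If 12 ∣ s, write s = 12q. Since 12 = 3·4, s = 4·(3q), so 4 ∣ s; and since 12 = 2·6, s = 6·(2q), so 6 ∣ s.

Converse. Suppose 4 ∣ s and 6 ∣ s. Any common multiple of 4 and 6 is a multiple of their lcm; here lcm(4, 6) = 4·6/gcd(4, 6) = 24/2 = 12, so 12 ∣ s.

Both directions hold; the statement is true.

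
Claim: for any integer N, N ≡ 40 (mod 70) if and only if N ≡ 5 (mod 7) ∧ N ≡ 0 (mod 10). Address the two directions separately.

(⇒) Suppose N ≡ 40 (mod 70); write N = 70j + 40. Since 7 ∣ 70, reducing mod 7 gives N ≡ 40 ≡ 5 (mod 7); since 10 ∣ 70, reducing mod 10 gives N ≡ 40 ≡ 0 (mod 10).

(⇐) Conversely, if N ≡ 5 (mod 7) and N ≡ 0 (mod 10), then by the Chinese remainder theorem N ≡ 40 (mod 70). This is exactly N ≡ 40 (mod 70).

The biconditional holds.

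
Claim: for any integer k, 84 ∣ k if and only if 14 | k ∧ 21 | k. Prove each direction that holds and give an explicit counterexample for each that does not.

Not equivalent: only (⇒) holds.

(⟹) If 84 ∣ k, write k = 84q. Since 84 = 6·14, k = 14·(6q), so 14 ∣ k; and since 84 = 4·21, k = 21·(4q), so 21 ∣ k.

(⟸) This fails: take k = 42. Both 14 ∣ 42 and 21 ∣ 42, yet 42 is not a multiple of 84 (since 42 = 0·84 + 42), so 84 ∤ 42.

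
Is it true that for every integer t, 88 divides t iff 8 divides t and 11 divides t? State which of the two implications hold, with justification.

The biconditional holds.

Forward direction. If 88 ∣ t, write t = 88q. Since 88 = 11·8, t = 8·(11q), so 8 ∣ t; and since 88 = 8·11, t = 11·(8q), so 11 ∣ t.

Converse. Suppose 8 ∣ t and 11 ∣ t. Any common multiple of 8 and 11 is a multiple of their lcm; here gcd(8, 11) = 1, so lcm(8, 11) = 8·11 = 88, so 88 ∣ t.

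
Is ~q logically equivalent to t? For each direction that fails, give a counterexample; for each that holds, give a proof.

Neither direction holds.

Forward direction. This fails. Under t = F, q = F, the left side is true but the right side is false.

Converse. This fails. Under t = T, q = T, the left side is false but the right side is true.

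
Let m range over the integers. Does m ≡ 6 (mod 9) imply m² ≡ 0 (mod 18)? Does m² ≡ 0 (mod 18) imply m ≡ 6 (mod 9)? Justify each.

Both directions fail.

(⟹) This fails: take m = 15. Then 15 ≡ 6 (mod 9), but 15² = 225 ≡ 9 (mod 18), not 0.

(⟸) This fails: take m = 0. Then 0² = 0 ≡ 0 (mod 18), yet 0 ≡ 0 (mod 9), not 6.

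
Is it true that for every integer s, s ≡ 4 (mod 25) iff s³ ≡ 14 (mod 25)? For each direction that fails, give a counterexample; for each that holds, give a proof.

The biconditional holds.

(→) Suppose s ≡ 4 (mod 25). Write s = 25j + 4. Then (25j + 4)³ = 15625j³ + 7500j² + 1200j + 64 = 25(625j³ + 300j² + 48j + 2) + 14, so s³ ≡ 14 (mod 25).

(←) Conversely, suppose s³ ≡ 14 (mod 25). The only residue r in {0, …, 24} with r³ ≡ 14 (mod 25) is r = 4, so s ≡ 4 (mod 25).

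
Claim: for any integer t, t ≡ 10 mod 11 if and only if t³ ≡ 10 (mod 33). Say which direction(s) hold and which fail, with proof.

(⟹) This fails: take t = 21. Then 21 ≡ 10 (mod 11), but 21³ = 9261 ≡ 21 (mod 33), not 10.

(⟸) Conversely, the residues r modulo 33 with r³ ≡ 10 (mod 33) are exactly {10}, and each is ≡ 10 (mod 11).

The forward direction fails; the converse holds.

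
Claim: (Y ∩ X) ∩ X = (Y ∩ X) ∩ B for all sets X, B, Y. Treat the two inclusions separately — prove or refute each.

Reverse inclusion. Let x ∈ (Y ∩ X) ∩ B. Then x ∈ X ∩ B ∩ Y, from which x ∈ (Y ∩ X) ∩ X.

Forward inclusion. This inclusion fails. Take X = {1}, B = ∅, Y = {1}; then 1 ∈ (Y ∩ X) ∩ X but 1 ∉ (Y ∩ X) ∩ B.

Only the reverse inclusion holds.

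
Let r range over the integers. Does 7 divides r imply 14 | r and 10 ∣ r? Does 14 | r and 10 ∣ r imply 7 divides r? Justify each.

[⇒] This fails: take r = 7. Certainly 7 ∣ 7, but 14 ∤ 7.

[⇐] Suppose 14 ∣ r and 10 ∣ r. Any common multiple of 14 and 10 is a multiple of their lcm; here lcm(14, 10) = 14·10/gcd(14, 10) = 140/2 = 70, so 70 ∣ r. Since 7 ∣ 70, it follows that 7 ∣ r.

The forward direction fails; the converse holds.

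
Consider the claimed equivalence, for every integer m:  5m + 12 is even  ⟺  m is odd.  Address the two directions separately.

Neither direction holds.

Forward direction. This fails: m = 2 gives 5m + 12 = 22, which is even, but 2 is even, not odd.

Converse. This also fails: m = 5 is odd, but 5m + 12 = 37 is odd, not even.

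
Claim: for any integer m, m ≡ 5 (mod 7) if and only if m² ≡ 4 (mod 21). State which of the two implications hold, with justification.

Neither implication holds.

(⟹) This fails: take m = 12. Then 12 ≡ 5 (mod 7), but 12² = 144 ≡ 18 (mod 21), not 4.

(⟸) This fails: take m = 2. Then 2² = 4 ≡ 4 (mod 21), yet 2 ≡ 2 (mod 7), not 5.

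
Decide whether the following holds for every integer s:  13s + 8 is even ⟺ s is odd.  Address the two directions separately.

(→) This fails: s = 4 gives 13s + 8 = 60, which is even, but 4 is even, not odd.

(←) This also fails: s = 7 is odd, but 13s + 8 = 99 is odd, not even.

Both directions fail.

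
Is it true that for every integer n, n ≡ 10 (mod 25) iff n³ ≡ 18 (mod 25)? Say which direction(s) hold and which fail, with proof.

[⇒] This fails: take n = 10. Then 10 ≡ 10 (mod 25), but 10³ = 1000 ≡ 0 (mod 25), not 18.

[⇐] This fails: take n = 7. Then 7³ = 343 ≡ 18 (mod 25), yet 7 ≡ 7 (mod 25), not 10.

(⇒) fails and (⇐) fails.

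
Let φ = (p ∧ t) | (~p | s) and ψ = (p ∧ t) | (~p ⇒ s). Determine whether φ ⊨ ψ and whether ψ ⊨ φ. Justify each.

Both directions fail.

(→) This fails. Under p = F, t = F, s = F, the left side is true but the right side is false.

(←) This fails. Under p = T, t = F, s = F, the left side is false but the right side is true.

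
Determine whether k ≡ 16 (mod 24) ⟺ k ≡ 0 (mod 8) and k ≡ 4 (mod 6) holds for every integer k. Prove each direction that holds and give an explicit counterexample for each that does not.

Both directions hold.

(⇒) Suppose k ≡ 16 (mod 24); write k = 24j + 16. Since 8 ∣ 24, reducing mod 8 gives k ≡ 16 ≡ 0 (mod 8); since 6 ∣ 24, reducing mod 6 gives k ≡ 16 ≡ 4 (mod 6).

(⇐) Conversely, if k ≡ 0 (mod 8) and k ≡ 4 (mod 6), then by the Chinese remainder theorem k ≡ 16 (mod 24). This is exactly k ≡ 16 (mod 24).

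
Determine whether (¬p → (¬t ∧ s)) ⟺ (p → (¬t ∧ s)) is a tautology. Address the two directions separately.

Neither implication holds.

(→) This fails. Under p = T, s = F, t = F, the left side is true but the right side is false.

(←) This fails. Under p = F, s = F, t = F, the left side is false but the right side is true.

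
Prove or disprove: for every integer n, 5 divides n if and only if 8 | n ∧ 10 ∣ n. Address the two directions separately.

(⇒) fails; (⇐) holds.

(→) This fails: take n = 5. Certainly 5 ∣ 5, but 8 ∤ 5.

(←) Suppose 8 ∣ n and 10 ∣ n. Any common multiple of 8 and 10 is a multiple of their lcm; here lcm(8, 10) = 8·10/gcd(8, 10) = 80/2 = 40, so 40 ∣ n. Since 5 ∣ 40, it follows that 5 ∣ n.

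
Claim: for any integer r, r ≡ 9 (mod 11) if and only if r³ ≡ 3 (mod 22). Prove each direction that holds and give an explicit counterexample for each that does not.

Not equivalent: only (⇐) holds.

[⇒] This fails: take r = 20. Then 20 ≡ 9 (mod 11), but 20³ = 8000 ≡ 14 (mod 22), not 3.

[⇐] Conversely, the residues r modulo 22 with r³ ≡ 3 (mod 22) are exactly {9}, and each is ≡ 9 (mod 11).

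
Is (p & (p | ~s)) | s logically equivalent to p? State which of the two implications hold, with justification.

The forward direction fails; the converse holds.

Forward direction. This fails. Under p = F, s = T, the left side is true but the right side is false.

Converse. Assume the antecedent. If p is true, (p & (p | ~s)) | s reduces to true regardless of the other variables. If p is false, the antecedent cannot hold. Either way (p & (p | ~s)) | s holds.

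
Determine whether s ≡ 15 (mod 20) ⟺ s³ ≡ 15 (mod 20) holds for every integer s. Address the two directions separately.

The biconditional holds.

Forward direction. Suppose s ≡ 15 (mod 20). Write s = 20j + 15. Then (20j + 15)³ = 8000j³ + 18000j² + 13500j + 3375 = 20(400j³ + 900j² + 675j + 168) + 15, so s³ ≡ 15 (mod 20).

Converse. Suppose s³ ≡ 15 (mod 20). The only residue r in {0, …, 19} with r³ ≡ 15 (mod 20) is r = 15, so s ≡ 15 (mod 20).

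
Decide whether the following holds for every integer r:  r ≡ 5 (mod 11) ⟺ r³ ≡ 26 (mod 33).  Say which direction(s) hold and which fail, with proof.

[⇒] This fails: take r = 16. Then 16 ≡ 5 (mod 11), but 16³ = 4096 ≡ 4 (mod 33), not 26.

[⇐] Conversely, the residues r modulo 33 with r³ ≡ 26 (mod 33) are exactly {5}, and each is ≡ 5 (mod 11).

Not equivalent: only (⇐) holds.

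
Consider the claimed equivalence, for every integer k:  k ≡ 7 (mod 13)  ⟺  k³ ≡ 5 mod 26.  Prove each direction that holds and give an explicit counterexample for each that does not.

(⟹) This fails: take k = 20. Then 20 ≡ 7 (mod 13), but 20³ = 8000 ≡ 18 (mod 26), not 5.

(⟸) This fails: take k = 11. Then 11³ = 1331 ≡ 5 (mod 26), yet 11 ≡ 11 (mod 13), not 7.

Both directions fail.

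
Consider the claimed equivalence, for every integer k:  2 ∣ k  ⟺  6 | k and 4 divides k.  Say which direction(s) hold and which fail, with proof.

Only the reverse direction holds.

(⟸) Suppose 6 ∣ k and 4 ∣ k. Any common multiple of 6 and 4 is a multiple of their lcm; here lcm(6, 4) = 6·4/gcd(6, 4) = 24/2 = 12, so 12 ∣ k. Since 2 ∣ 12, it follows that 2 ∣ k.

(⟹) This fails: take k = 2. Certainly 2 ∣ 2, but 6 ∤ 2.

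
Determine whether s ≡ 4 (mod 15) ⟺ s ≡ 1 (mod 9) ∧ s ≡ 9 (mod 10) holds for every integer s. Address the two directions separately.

[⇒] This fails: s = 64 gives 64 ≡ 4 (mod 15) but 64 ≡ 4 (mod 10), so the conjunction on the right does not hold.

[⇐] Conversely, if s ≡ 1 (mod 9) and s ≡ 9 (mod 10), then by the Chinese remainder theorem s ≡ 19 (mod 90). Since 19 ≡ 4 (mod 15) and 15 ∣ 90, we get s ≡ 4 (mod 15).

Not equivalent: only (⇐) holds.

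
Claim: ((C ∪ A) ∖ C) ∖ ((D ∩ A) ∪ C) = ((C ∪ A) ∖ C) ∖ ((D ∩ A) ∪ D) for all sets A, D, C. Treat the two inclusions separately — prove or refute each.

(⊆) Let x ∈ ((C ∪ A) ∖ C) ∖ ((D ∩ A) ∪ C). Then x ∈ A and x ∉ D, C, from which x ∈ ((C ∪ A) ∖ C) ∖ ((D ∩ A) ∪ D).

(⊇) Let x ∈ ((C ∪ A) ∖ C) ∖ ((D ∩ A) ∪ D). Then x ∈ A and x ∉ D, C, from which x ∈ ((C ∪ A) ∖ C) ∖ ((D ∩ A) ∪ C).

Both inclusions hold.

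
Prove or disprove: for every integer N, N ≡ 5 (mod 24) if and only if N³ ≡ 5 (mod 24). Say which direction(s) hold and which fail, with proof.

Both directions hold; the statement is true.

(→) Suppose N ≡ 5 (mod 24). Write N = 24j + 5. Then (24j + 5)³ = 13824j³ + 8640j² + 1800j + 125 = 24(576j³ + 360j² + 75j + 5) + 5, so N³ ≡ 5 (mod 24).

(←) Conversely, suppose N³ ≡ 5 (mod 24). The only residue r in {0, …, 23} with r³ ≡ 5 (mod 24) is r = 5, so N ≡ 5 (mod 24).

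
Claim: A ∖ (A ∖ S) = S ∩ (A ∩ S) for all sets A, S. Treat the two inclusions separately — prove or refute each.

Both inclusions hold.

(⊆) Let x ∈ A ∖ (A ∖ S). Then x ∈ A ∩ S, from which x ∈ S ∩ (A ∩ S).

(⊇) Let x ∈ S ∩ (A ∩ S). Then x ∈ A ∩ S, from which x ∈ A ∖ (A ∖ S).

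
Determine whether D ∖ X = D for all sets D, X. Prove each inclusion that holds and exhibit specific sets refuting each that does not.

The sets are not equal: only the forward inclusion holds.

Forward inclusion. Let x ∈ D ∖ X. Then x ∈ D and x ∉ X, from which x ∈ D.

Reverse inclusion. This inclusion fails. Take D = {1}, X = {1}; then 1 ∈ D but 1 ∉ D ∖ X.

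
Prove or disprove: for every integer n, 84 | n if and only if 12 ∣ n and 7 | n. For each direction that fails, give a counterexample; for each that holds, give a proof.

(⟹) If 84 ∣ n, write n = 84q. Since 84 = 7·12, n = 12·(7q), so 12 ∣ n; and since 84 = 12·7, n = 7·(12q), so 7 ∣ n.

(⟸) Suppose 12 ∣ n and 7 ∣ n. Any common multiple of 12 and 7 is a multiple of their lcm; here gcd(12, 7) = 1, so lcm(12, 7) = 12·7 = 84, so 84 ∣ n.

Equivalent; both directions hold.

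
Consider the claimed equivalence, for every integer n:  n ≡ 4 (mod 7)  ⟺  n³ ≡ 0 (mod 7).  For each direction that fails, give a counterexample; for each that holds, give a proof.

Neither direction holds.

(⇒) This fails: take n = 4. Then 4 ≡ 4 (mod 7), but 4³ = 64 ≡ 1 (mod 7), not 0.

(⇐) This fails: take n = 0. Then 0³ = 0 ≡ 0 (mod 7), yet 0 ≡ 0 (mod 7), not 4.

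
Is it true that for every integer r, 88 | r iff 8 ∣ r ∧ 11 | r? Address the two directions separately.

(←) Suppose 8 ∣ r and 11 ∣ r. Any common multiple of 8 and 11 is a multiple of their lcm; here gcd(8, 11) = 1, so lcm(8, 11) = 8·11 = 88, so 88 ∣ r.

(→) If 88 ∣ r, write r = 88q. Since 88 = 11·8, r = 8·(11q), so 8 ∣ r; and since 88 = 8·11, r = 11·(8q), so 11 ∣ r.

Both directions hold; the statement is true.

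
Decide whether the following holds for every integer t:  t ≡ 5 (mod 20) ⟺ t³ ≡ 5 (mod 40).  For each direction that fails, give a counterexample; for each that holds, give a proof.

Only the reverse direction holds.

(⇐) The residues r modulo 40 with r³ ≡ 5 (mod 40) are exactly {5}, and each is ≡ 5 (mod 20).

(⇒) This fails: take t = 25. Then 25 ≡ 5 (mod 20), but 25³ = 15625 ≡ 25 (mod 40), not 5.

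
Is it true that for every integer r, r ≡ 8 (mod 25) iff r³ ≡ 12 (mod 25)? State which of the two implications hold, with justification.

Equivalent; both directions hold.

(⇒) Suppose r ≡ 8 (mod 25). Write r = 25j + 8. Then (25j + 8)³ = 15625j³ + 15000j² + 4800j + 512 = 25(625j³ + 600j² + 192j + 20) + 12, so r³ ≡ 12 (mod 25).

(⇐) Conversely, suppose r³ ≡ 12 (mod 25). The only residue r in {0, …, 24} with r³ ≡ 12 (mod 25) is r = 8, so r ≡ 8 (mod 25).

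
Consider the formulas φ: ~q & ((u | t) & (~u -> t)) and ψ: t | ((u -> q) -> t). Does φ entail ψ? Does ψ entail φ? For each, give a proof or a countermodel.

[⇒] Assume the antecedent. If t is true, t | ((u -> q) -> t) reduces to true regardless of the other variables. If t is false, the antecedent forces (t = F, u = T, q = F), and t | ((u -> q) -> t) holds there. Either way t | ((u -> q) -> t) holds.

[⇐] This fails. Under t = T, u = F, q = T, the left side is false but the right side is true.

Only the forward implication holds.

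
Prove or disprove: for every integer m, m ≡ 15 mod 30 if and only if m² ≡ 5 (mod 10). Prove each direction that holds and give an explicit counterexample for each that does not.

Only the forward implication holds.

(←) This fails: take m = 5. Then 5² = 25 ≡ 5 (mod 10), yet 5 ≡ 5 (mod 30), not 15.

(→) Suppose m ≡ 15 (mod 30). Then m² ≡ 15² = 225 (mod 30), and since 10 ∣ 30, also m² ≡ 5 (mod 10).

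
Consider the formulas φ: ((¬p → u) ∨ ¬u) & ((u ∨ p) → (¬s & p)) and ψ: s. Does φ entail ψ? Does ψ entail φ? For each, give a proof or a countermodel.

(→) This fails. Under u = F, s = F, p = F, the left side is true but the right side is false.

(←) This fails. Under u = T, s = T, p = F, the left side is false but the right side is true.

(⇒) fails and (⇐) fails.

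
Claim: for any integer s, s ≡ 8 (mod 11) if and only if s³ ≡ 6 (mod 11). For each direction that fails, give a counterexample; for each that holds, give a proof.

[⇒] Suppose s ≡ 8 (mod 11). Write s = 11j + 8. Then (11j + 8)³ = 1331j³ + 2904j² + 2112j + 512 = 11(121j³ + 264j² + 192j + 46) + 6, so s³ ≡ 6 (mod 11).

[⇐] For the converse, argue contrapositively. If s ≢ 8 (mod 11), then s is congruent to one of 0, 1, 2, 3, 4, 5, 6, 7, 9, 10 modulo 11, and these give s³ ≡ 0, 1, 8, 5, 9, 4, 7, 2, 3, 10 respectively — never 6.

The biconditional holds.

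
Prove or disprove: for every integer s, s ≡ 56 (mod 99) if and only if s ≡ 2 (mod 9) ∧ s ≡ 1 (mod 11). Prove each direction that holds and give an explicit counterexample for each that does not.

Both implications hold.

(⇒) Suppose s ≡ 56 (mod 99); write s = 99j + 56. Since 9 ∣ 99, reducing mod 9 gives s ≡ 56 ≡ 2 (mod 9); since 11 ∣ 99, reducing mod 11 gives s ≡ 56 ≡ 1 (mod 11).

(⇐) Conversely, if s ≡ 2 (mod 9) and s ≡ 1 (mod 11), then by the Chinese remainder theorem s ≡ 56 (mod 99). This is exactly s ≡ 56 (mod 99).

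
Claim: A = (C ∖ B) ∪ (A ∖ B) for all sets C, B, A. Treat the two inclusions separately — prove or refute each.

(⊆) fails and (⊇) fails.

Forward inclusion. This inclusion fails. Take C = ∅, B = {1}, A = {1}; then 1 ∈ A but 1 ∉ (C ∖ B) ∪ (A ∖ B).

Reverse inclusion. This inclusion fails. Take C = {1}, B = ∅, A = ∅; then 1 ∈ (C ∖ B) ∪ (A ∖ B) but 1 ∉ A.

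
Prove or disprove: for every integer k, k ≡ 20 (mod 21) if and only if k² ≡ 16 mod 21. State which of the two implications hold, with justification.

Both directions fail.

(⟹) This fails: take k = 20. Then 20 ≡ 20 (mod 21), but 20² = 400 ≡ 1 (mod 21), not 16.

(⟸) This fails: take k = 4. Then 4² = 16 ≡ 16 (mod 21), yet 4 ≡ 4 (mod 21), not 20.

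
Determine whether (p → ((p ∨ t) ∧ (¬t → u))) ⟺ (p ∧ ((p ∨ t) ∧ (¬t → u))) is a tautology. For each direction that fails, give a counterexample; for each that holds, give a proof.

Only the converse holds.

(⟹) This fails. Under p = F, u = F, t = F, the left side is true but the right side is false.

(⟸) Assume the antecedent. If u is true, p → ((p ∨ t) ∧ (¬t → u)) reduces to true regardless of the other variables. If u is false, the antecedent forces (p = T, u = F, t = T), and p → ((p ∨ t) ∧ (¬t → u)) holds there. Either way p → ((p ∨ t) ∧ (¬t → u)) holds.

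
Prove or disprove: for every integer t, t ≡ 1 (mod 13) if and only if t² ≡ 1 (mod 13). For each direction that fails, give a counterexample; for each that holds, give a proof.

(⇒) Suppose t ≡ 1 (mod 13). Write t = 13j + 1. Then (13j + 1)² = 169j² + 26j + 1 = 13(13j² + 2j) + 1, so t² ≡ 1 (mod 13).

(⇐) This fails: take t = 12. Then 12² = 144 ≡ 1 (mod 13), yet 12 ≡ 12 (mod 13), not 1.

The forward direction holds; the converse fails.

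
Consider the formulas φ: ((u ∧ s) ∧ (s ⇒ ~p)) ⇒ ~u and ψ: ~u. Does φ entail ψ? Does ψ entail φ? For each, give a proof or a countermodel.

(⇒) This fails. Under u = T, s = F, p = F, the left side is true but the right side is false.

(⇐) Assume the antecedent. If u is true, the antecedent cannot hold. If u is false, ((u ∧ s) ∧ (s ⇒ ~p)) ⇒ ~u reduces to true regardless of the other variables. Either way ((u ∧ s) ∧ (s ⇒ ~p)) ⇒ ~u holds.

Not equivalent: only (⇐) holds.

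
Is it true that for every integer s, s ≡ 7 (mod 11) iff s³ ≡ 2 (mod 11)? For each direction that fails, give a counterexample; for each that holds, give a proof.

(→) Suppose s ≡ 7 (mod 11). Write s = 11j + 7. Then (11j + 7)³ = 1331j³ + 2541j² + 1617j + 343 = 11(121j³ + 231j² + 147j + 31) + 2, so s³ ≡ 2 (mod 11).

(←) Conversely, suppose s³ ≡ 2 (mod 11). The only residue r in {0, …, 10} with r³ ≡ 2 (mod 11) is r = 7, so s ≡ 7 (mod 11).

Equivalent; both directions hold.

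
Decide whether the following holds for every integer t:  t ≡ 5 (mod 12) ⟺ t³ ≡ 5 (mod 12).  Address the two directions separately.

The biconditional holds.

Forward direction. Suppose t ≡ 5 (mod 12). Write t = 12j + 5. Then (12j + 5)³ = 1728j³ + 2160j² + 900j + 125 = 12(144j³ + 180j² + 75j + 10) + 5, so t³ ≡ 5 (mod 12).

Converse. For the converse, argue contrapositively. If t ≢ 5 (mod 12), then t is congruent to one of 0, 1, 2, 3, 4, 6, 7, 8, 9, 10, 11 modulo 12, and these give t³ ≡ 0, 1, 8, 3, 4, 0, 7, 8, 9, 4, 11 respectively — never 5.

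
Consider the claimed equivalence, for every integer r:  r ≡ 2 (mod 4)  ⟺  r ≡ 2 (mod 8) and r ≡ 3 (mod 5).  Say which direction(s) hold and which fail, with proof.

Not equivalent: only (⇐) holds.

[⇒] This fails: r = 2 gives 2 ≡ 2 (mod 4) but 2 ≡ 2 (mod 5), so the conjunction on the right does not hold.

[⇐] Conversely, if r ≡ 2 (mod 8) and r ≡ 3 (mod 5), then by the Chinese remainder theorem r ≡ 18 (mod 40). Since 18 ≡ 2 (mod 4) and 4 ∣ 40, we get r ≡ 2 (mod 4).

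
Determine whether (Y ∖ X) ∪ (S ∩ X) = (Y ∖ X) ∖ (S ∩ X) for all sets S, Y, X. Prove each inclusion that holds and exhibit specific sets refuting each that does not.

(⊆) fails; (⊇) holds.

(⊇) Let x ∈ (Y ∖ X) ∖ (S ∩ X). Then either x ∈ Y and x ∉ S, X; or x ∈ S ∩ Y and x ∉ X. In each case x ∈ (Y ∖ X) ∪ (S ∩ X), so (Y ∖ X) ∖ (S ∩ X) ⊆ (Y ∖ X) ∪ (S ∩ X).

(⊆) This inclusion fails. Take S = {1}, Y = ∅, X = {1}; then 1 ∈ (Y ∖ X) ∪ (S ∩ X) but 1 ∉ (Y ∖ X) ∖ (S ∩ X).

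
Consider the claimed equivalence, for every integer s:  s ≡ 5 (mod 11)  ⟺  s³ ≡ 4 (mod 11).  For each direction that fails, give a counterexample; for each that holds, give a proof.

(⟹) Suppose s ≡ 5 (mod 11). Write s = 11j + 5. Then (11j + 5)³ = 1331j³ + 1815j² + 825j + 125 = 11(121j³ + 165j² + 75j + 11) + 4, so s³ ≡ 4 (mod 11).

(⟸) For the converse, argue contrapositively. If s ≢ 5 (mod 11), then s is congruent to one of 0, 1, 2, 3, 4, 6, 7, 8, 9, 10 modulo 11, and these give s³ ≡ 0, 1, 8, 5, 9, 7, 2, 6, 3, 10 respectively — never 4.

Both directions hold; the statement is true.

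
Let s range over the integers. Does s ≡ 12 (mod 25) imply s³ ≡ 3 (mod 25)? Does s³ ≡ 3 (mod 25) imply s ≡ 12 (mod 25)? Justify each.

(←) Suppose s³ ≡ 3 (mod 25). The only residue r in {0, …, 24} with r³ ≡ 3 (mod 25) is r = 12, so s ≡ 12 (mod 25).

(→) Suppose s ≡ 12 (mod 25). Write s = 25j + 12. Then (25j + 12)³ = 15625j³ + 22500j² + 10800j + 1728 = 25(625j³ + 900j² + 432j + 69) + 3, so s³ ≡ 3 (mod 25).

Both directions hold; the statement is true.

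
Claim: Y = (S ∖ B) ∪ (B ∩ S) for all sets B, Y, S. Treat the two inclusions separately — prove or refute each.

Forward inclusion. This inclusion fails. Take B = ∅, Y = {1}, S = ∅; then 1 ∈ Y but 1 ∉ (S ∖ B) ∪ (B ∩ S).

Reverse inclusion. This inclusion fails. Take B = ∅, Y = ∅, S = {1}; then 1 ∈ (S ∖ B) ∪ (B ∩ S) but 1 ∉ Y.

(⊆) fails and (⊇) fails.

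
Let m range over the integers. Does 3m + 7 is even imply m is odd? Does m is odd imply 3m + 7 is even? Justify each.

(→) Suppose 3m + 7 is even. Since 3 is odd, 3m and m have the same parity, so 3m + 7 ≡ m + 7 (mod 2). As 7 is odd, 3m + 7 is even exactly when m is odd. Thus m is odd.

(←) Conversely, suppose m is odd; write m = 2j + 1. Then 3m + 7 = 3·(2j + 1) + 7 = 2·3j + 10, which is even.

The biconditional holds.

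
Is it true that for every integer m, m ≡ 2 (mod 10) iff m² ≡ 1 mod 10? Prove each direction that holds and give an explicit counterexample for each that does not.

Both directions fail.

(⟹) This fails: take m = 2. Then 2 ≡ 2 (mod 10), but 2² = 4 ≡ 4 (mod 10), not 1.

(⟸) This fails: take m = 1. Then 1² = 1 ≡ 1 (mod 10), yet 1 ≡ 1 (mod 10), not 2.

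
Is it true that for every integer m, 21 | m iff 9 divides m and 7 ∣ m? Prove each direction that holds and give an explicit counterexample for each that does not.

[⇒] This fails: take m = 21. Certainly 21 ∣ 21, but 9 ∤ 21.

[⇐] Suppose 9 ∣ m and 7 ∣ m. Any common multiple of 9 and 7 is a multiple of their lcm; here gcd(9, 7) = 1, so lcm(9, 7) = 9·7 = 63, so 63 ∣ m. Since 21 ∣ 63, it follows that 21 ∣ m.

(⇒) fails; (⇐) holds.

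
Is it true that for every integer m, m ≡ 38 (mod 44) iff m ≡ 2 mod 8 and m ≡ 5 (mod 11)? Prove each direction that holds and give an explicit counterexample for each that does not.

Not equivalent: only (⇐) holds.

(⇒) This fails: m = 38 gives 38 ≡ 38 (mod 44) but 38 ≡ 6 (mod 8), so the conjunction on the right does not hold.

(⇐) Conversely, if m ≡ 2 (mod 8) and m ≡ 5 (mod 11), then by the Chinese remainder theorem m ≡ 82 (mod 88). Since 82 ≡ 38 (mod 44) and 44 ∣ 88, we get m ≡ 38 (mod 44).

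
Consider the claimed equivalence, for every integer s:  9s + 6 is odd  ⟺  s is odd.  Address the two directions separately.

[⇒] Suppose 9s + 6 is odd. Since 9 is odd, 9s and s have the same parity, so 9s + 6 ≡ s + 6 (mod 2). As 6 is even, 9s + 6 is odd exactly when s is odd. Thus s is odd.

[⇐] Conversely, suppose s is odd; write s = 2j + 1. Then 9s + 6 = 9·(2j + 1) + 6 = 2·9j + 15, which is odd.

Both directions hold.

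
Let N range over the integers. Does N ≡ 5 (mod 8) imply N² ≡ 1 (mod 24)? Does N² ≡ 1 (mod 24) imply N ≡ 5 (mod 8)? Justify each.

Neither implication holds.

(→) This fails: take N = 21. Then 21 ≡ 5 (mod 8), but 21² = 441 ≡ 9 (mod 24), not 1.

(←) This fails: take N = 1. Then 1² = 1 ≡ 1 (mod 24), yet 1 ≡ 1 (mod 8), not 5.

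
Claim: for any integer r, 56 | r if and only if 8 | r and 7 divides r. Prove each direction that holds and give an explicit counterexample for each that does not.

[⇒] If 56 ∣ r, write r = 56q. Since 56 = 7·8, r = 8·(7q), so 8 ∣ r; and since 56 = 8·7, r = 7·(8q), so 7 ∣ r.

[⇐] Suppose 8 ∣ r and 7 ∣ r. Any common multiple of 8 and 7 is a multiple of their lcm; here gcd(8, 7) = 1, so lcm(8, 7) = 8·7 = 56, so 56 ∣ r.

The biconditional holds.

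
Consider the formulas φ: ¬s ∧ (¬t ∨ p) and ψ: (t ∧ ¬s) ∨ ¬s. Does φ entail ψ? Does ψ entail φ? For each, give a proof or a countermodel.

Only the forward direction holds.

[⇒] Assume the antecedent. If s is true, the antecedent cannot hold. If s is false, (t ∧ ¬s) ∨ ¬s reduces to true regardless of the other variables. Either way (t ∧ ¬s) ∨ ¬s holds.

[⇐] This fails. Under s = F, t = T, p = F, the left side is false but the right side is true.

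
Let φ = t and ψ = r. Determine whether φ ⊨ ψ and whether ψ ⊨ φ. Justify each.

Both directions fail.

(⇒) This fails. Under t = T, r = F, the left side is true but the right side is false.

(⇐) This fails. Under t = F, r = T, the left side is false but the right side is true.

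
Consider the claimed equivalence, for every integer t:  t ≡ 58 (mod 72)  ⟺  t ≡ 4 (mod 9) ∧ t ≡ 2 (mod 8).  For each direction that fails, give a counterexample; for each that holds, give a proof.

The biconditional holds.

(⟹) Suppose t ≡ 58 (mod 72); write t = 72j + 58. Since 9 ∣ 72, reducing mod 9 gives t ≡ 58 ≡ 4 (mod 9); since 8 ∣ 72, reducing mod 8 gives t ≡ 58 ≡ 2 (mod 8).

(⟸) Conversely, if t ≡ 4 (mod 9) and t ≡ 2 (mod 8), then by the Chinese remainder theorem t ≡ 58 (mod 72). This is exactly t ≡ 58 (mod 72).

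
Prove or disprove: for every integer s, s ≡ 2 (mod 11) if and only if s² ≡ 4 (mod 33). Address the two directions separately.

Forward direction. This fails: take s = 24. Then 24 ≡ 2 (mod 11), but 24² = 576 ≡ 15 (mod 33), not 4.

Converse. This fails: take s = 20. Then 20² = 400 ≡ 4 (mod 33), yet 20 ≡ 9 (mod 11), not 2.

Neither direction holds.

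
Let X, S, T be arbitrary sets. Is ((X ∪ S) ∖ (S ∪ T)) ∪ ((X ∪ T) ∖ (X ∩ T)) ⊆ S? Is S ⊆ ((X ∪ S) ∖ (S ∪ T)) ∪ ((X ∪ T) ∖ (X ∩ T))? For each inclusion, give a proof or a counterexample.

Forward inclusion. This inclusion fails. Take X = {1}, S = ∅, T = ∅; then 1 ∈ ((X ∪ S) ∖ (S ∪ T)) ∪ ((X ∪ T) ∖ (X ∩ T)) but 1 ∉ S.

Reverse inclusion. This inclusion fails. Take X = ∅, S = {1}, T = ∅; then 1 ∈ S but 1 ∉ ((X ∪ S) ∖ (S ∪ T)) ∪ ((X ∪ T) ∖ (X ∩ T)).

Neither inclusion holds.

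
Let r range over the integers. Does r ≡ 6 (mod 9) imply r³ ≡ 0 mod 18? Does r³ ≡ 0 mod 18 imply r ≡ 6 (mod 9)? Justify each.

Neither implication holds.

(⟹) This fails: take r = 15. Then 15 ≡ 6 (mod 9), but 15³ = 3375 ≡ 9 (mod 18), not 0.

(⟸) This fails: take r = 0. Then 0³ = 0 ≡ 0 (mod 18), yet 0 ≡ 0 (mod 9), not 6.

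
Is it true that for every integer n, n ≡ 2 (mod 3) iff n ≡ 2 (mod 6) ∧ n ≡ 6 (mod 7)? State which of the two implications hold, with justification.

(⟹) This fails: n = 32 gives 32 ≡ 2 (mod 3) but 32 ≡ 4 (mod 7), so the conjunction on the right does not hold.

(⟸) Conversely, if n ≡ 2 (mod 6) and n ≡ 6 (mod 7), then by the Chinese remainder theorem n ≡ 20 (mod 42). Since 20 ≡ 2 (mod 3) and 3 ∣ 42, we get n ≡ 2 (mod 3).

Not equivalent: only (⇐) holds.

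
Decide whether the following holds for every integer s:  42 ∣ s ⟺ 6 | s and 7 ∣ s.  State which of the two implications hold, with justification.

Forward direction. If 42 ∣ s, write s = 42q. Since 42 = 7·6, s = 6·(7q), so 6 ∣ s; and since 42 = 6·7, s = 7·(6q), so 7 ∣ s.

Converse. Suppose 6 ∣ s and 7 ∣ s. Any common multiple of 6 and 7 is a multiple of their lcm; here gcd(6, 7) = 1, so lcm(6, 7) = 6·7 = 42, so 42 ∣ s.

Equivalent; both directions hold.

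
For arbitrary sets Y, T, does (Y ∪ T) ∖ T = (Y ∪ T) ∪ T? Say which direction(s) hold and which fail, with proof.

(⟹) Let x ∈ (Y ∪ T) ∖ T. Then x ∈ Y and x ∉ T, from which x ∈ (Y ∪ T) ∪ T.

(⟸) This inclusion fails. Take Y = ∅, T = {1}; then 1 ∈ (Y ∪ T) ∪ T but 1 ∉ (Y ∪ T) ∖ T.

The sets are not equal: only the forward inclusion holds.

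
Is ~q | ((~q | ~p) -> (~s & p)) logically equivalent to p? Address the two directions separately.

(⇒) This fails. Under s = F, p = F, q = F, the left side is true but the right side is false.

(⇐) Assume the antecedent. If s is true, the antecedent forces (s = T, p = T, q = F) or (s = T, p = T, q = T), and ~q | ((~q | ~p) -> (~s & p)) holds there. If s is false, the antecedent forces (s = F, p = T, q = F) or (s = F, p = T, q = T), and ~q | ((~q | ~p) -> (~s & p)) holds there. Either way ~q | ((~q | ~p) -> (~s & p)) holds.

The forward direction fails; the converse holds.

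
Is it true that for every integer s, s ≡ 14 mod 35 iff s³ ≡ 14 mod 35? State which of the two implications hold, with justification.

(←) Suppose s³ ≡ 14 (mod 35). The only residue r in {0, …, 34} with r³ ≡ 14 (mod 35) is r = 14, so s ≡ 14 (mod 35).

(→) Suppose s ≡ 14 mod 35. Write s = 35j + 14. Then (35j + 14)³ = 42875j³ + 51450j² + 20580j + 2744 = 35(1225j³ + 1470j² + 588j + 78) + 14, so s³ ≡ 14 (mod 35).

Equivalent; both directions hold.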